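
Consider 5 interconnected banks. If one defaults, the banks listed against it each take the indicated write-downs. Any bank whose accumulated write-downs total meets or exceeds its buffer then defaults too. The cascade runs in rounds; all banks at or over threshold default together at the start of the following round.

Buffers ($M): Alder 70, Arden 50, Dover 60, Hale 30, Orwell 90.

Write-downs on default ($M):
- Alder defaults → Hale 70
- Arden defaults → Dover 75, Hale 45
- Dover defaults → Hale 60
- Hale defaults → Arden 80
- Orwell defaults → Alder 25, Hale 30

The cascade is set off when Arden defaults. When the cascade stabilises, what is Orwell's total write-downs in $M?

0

Round 1 — Arden defaults (initial).
  Dover: +75 → 75 ≥ 60
  Hale: +45 → 45 ≥ 30
Round 2 — Dover, Hale default.
No further defaults.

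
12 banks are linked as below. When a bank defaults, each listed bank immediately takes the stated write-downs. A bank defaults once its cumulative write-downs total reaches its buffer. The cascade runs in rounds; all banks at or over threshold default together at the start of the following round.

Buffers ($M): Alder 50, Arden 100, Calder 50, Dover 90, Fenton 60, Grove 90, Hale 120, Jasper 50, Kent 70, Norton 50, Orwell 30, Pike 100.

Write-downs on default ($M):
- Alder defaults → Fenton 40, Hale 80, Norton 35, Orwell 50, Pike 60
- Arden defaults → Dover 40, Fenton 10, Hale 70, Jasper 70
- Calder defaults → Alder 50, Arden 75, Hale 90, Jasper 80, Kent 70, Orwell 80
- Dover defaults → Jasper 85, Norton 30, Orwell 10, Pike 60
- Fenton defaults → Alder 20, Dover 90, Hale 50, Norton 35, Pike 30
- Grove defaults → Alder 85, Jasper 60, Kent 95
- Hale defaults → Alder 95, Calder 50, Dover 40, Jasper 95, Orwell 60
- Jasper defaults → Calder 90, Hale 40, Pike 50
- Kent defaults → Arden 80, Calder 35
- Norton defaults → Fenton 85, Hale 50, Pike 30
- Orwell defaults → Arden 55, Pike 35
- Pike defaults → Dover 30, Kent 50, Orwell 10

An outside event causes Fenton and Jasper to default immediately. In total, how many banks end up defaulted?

Round 1 — Fenton, Jasper default (initial).
  Alder: +20 → 20 < 50
  Calder: +90 → 90 ≥ 50
  Dover: +90 → 90 ≥ 90
  Hale: +50+40 → 90 < 120
  Norton: +35 → 35 < 50
  Pike: +30+50 → 80 < 100
Round 2 — Calder, Dover default.
  Alder: +50 → 70 ≥ 50
  Arden: +75 → 75 < 100
  Hale: +90 → 180 ≥ 120
  Kent: +70 → 70 ≥ 70
  Norton: +30 → 65 ≥ 50
  Orwell: +80+10 → 90 ≥ 30
  Pike: +60 → 140 ≥ 100
Round 3 — Alder, Hale, Kent, Norton, Orwell, Pike default.
  Arden: +80+55 → 210 ≥ 100
Round 4 — Arden defaults.
No further defaults.

11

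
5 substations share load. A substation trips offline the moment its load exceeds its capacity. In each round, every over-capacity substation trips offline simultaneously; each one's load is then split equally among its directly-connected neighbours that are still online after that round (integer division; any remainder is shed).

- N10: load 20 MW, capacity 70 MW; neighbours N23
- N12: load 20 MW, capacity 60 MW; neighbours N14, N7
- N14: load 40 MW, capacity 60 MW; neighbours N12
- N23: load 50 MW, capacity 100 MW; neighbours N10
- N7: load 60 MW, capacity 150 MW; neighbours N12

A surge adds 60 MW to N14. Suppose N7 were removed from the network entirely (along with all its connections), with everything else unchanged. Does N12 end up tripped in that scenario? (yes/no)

With N7 removed:
Round 1 — N14 at 100 > 60. N14 trips offline.
  N14 sheds 100 MW to N12: 100 each.
    N12: 20+100 = 120 > 60
Round 2 — N12 trips offline.
  N12 sheds 120 MW: no online neighbours, lost.
No further trips.

yes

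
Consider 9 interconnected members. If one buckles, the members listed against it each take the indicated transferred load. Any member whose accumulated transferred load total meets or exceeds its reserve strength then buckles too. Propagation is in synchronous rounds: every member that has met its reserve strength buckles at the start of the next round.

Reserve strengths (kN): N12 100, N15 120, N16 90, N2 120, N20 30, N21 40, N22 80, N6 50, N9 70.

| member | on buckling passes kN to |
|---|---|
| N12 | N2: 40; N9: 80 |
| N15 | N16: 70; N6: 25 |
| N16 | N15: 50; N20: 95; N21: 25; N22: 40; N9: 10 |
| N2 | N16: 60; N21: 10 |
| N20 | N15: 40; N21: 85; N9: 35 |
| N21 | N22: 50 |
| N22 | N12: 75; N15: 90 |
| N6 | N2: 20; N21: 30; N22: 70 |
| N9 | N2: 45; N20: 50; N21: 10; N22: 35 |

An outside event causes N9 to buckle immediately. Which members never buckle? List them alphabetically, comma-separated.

Round 1 — N9 buckles (initial).
  N2: +45 → 45 < 120
  N20: +50 → 50 ≥ 30
  N21: +10 → 10 < 40
  N22: +35 → 35 < 80
Round 2 — N20 buckles.
  N15: +40 → 40 < 120
  N21: +85 → 95 ≥ 40
Round 3 — N21 buckles.
  N22: +50 → 85 ≥ 80
Round 4 — N22 buckles.
  N12: +75 → 75 < 100
  N15: +90 → 130 ≥ 120
Round 5 — N15 buckles.
  N16: +70 → 70 < 90
  N6: +25 → 25 < 50
No further bucklings.

N12, N16, N2, N6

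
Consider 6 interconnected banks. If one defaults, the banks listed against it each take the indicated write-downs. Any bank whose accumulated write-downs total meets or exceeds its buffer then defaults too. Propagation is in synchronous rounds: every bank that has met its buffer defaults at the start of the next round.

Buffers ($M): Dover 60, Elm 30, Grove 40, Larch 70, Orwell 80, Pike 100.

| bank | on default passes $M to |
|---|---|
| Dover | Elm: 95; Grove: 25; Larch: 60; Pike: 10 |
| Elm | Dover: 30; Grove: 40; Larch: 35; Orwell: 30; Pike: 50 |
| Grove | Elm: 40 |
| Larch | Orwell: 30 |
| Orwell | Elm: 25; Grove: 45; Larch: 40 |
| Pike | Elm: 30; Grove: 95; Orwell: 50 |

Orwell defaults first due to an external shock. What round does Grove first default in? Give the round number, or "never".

2

Round 1 — Orwell defaults (initial).
  Elm: +25 → 25 < 30
  Grove: +45 → 45 ≥ 40
  Larch: +40 → 40 < 70
Round 2 — Grove defaults.
  Elm: +40 → 65 ≥ 30
Round 3 — Elm defaults.
  Dover: +30 → 30 < 60
  Larch: +35 → 75 ≥ 70
  Pike: +50 → 50 < 100
Round 4 — Larch defaults.
No further defaults.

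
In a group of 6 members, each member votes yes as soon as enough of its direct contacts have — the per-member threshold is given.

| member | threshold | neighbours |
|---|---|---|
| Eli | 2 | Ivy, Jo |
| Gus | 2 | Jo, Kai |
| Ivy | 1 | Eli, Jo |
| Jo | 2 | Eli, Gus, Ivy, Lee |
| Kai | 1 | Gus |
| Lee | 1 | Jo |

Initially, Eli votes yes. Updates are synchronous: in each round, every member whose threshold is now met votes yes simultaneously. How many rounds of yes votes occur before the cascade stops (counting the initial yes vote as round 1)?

Round 1 — Eli votes yes (initial).
Round 2 — checking thresholds:
  Ivy: 1 of 2 neighbours ≥ 1, votes yes.
  Jo: 1 of 4 neighbours < 2, not yet.
Round 3 — checking thresholds:
  Jo: 2 of 4 neighbours ≥ 2, votes yes.
Round 4 — checking thresholds:
  Gus: 1 of 2 neighbours < 2, not yet.
  Lee: 1 of 1 neighbours ≥ 1, votes yes.
Round 5 — no new yes votes; cascade stops.

4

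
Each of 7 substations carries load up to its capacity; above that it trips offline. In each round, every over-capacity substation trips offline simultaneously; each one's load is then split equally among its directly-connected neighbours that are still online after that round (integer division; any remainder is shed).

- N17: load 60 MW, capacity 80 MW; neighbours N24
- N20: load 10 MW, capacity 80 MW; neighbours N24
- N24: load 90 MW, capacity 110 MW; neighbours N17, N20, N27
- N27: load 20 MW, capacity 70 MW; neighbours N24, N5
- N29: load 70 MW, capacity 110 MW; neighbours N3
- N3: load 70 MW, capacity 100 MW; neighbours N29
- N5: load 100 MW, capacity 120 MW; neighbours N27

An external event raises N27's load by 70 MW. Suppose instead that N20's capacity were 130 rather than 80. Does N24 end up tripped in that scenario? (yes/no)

yes

With N20's capacity at 130:
Round 1 — N27 at 90 > 70. N27 trips offline.
  N27 sheds 90 MW to N24, N5: 45 each.
    N24: 90+45 = 135 > 110
    N5: 100+45 = 145 > 120
Round 2 — N24, N5 trip offline.
  N24 sheds 135 MW to N17, N20: 67 each (1 lost).
    N17: 60+67 = 127 > 80
    N20: 10+67 = 77 ≤ 130
  N5 sheds 145 MW: no online neighbours, lost.
Round 3 — N17 trips offline.
  N17 sheds 127 MW: no online neighbours, lost.
No further trips.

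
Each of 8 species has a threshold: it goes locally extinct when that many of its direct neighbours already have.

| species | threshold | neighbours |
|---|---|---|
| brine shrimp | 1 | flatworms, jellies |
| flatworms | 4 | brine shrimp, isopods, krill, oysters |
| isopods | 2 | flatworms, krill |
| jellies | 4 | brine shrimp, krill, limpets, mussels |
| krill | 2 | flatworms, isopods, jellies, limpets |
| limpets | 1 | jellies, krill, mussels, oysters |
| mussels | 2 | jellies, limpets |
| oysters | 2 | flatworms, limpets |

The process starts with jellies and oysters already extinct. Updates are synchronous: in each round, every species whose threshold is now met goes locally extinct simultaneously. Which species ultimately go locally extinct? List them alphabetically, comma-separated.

Round 1 — jellies, oysters go locally extinct (initial).
Round 2 — checking thresholds:
  brine shrimp: 1 of 2 neighbours ≥ 1, goes locally extinct.
  flatworms: 1 of 4 neighbours < 4, below threshold.
  krill: 1 of 4 neighbours < 2, below threshold.
  limpets: 2 of 4 neighbours ≥ 1, goes locally extinct.
  mussels: 1 of 2 neighbours < 2, below threshold.
Round 3 — checking thresholds:
  flatworms: 2 of 4 neighbours < 4, below threshold.
  krill: 2 of 4 neighbours ≥ 2, goes locally extinct.
  mussels: 2 of 2 neighbours ≥ 2, goes locally extinct.
Round 4 — no new extinctions; cascade stops.

brine shrimp, jellies, krill, limpets, mussels, oysters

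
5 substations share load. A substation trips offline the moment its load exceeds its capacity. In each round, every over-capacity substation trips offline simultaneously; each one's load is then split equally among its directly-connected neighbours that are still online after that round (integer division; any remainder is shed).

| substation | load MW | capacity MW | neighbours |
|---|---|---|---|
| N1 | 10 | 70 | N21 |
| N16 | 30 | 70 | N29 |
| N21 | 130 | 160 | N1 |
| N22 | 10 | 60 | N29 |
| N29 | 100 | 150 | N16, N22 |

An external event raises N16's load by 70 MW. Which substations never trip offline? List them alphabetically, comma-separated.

Round 1 — N16 at 100 > 70. N16 trips offline.
  N16 sheds 100 MW to N29: 100 each.
    N29: 100+100 = 200 > 150
Round 2 — N29 trips offline.
  N29 sheds 200 MW to N22: 200 each.
    N22: 10+200 = 210 > 60
Round 3 — N22 trips offline.
  N22 sheds 210 MW: no online neighbours, lost.
No further trips.

N1, N21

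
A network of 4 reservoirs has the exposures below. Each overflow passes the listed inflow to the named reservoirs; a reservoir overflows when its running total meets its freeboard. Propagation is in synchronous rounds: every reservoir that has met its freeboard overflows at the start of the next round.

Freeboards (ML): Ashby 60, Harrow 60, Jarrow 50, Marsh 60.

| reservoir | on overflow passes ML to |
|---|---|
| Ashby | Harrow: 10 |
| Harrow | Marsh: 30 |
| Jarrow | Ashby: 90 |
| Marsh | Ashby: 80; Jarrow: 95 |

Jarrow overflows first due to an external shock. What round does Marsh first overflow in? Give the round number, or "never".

never

Round 1 — Jarrow overflows (initial).
  Ashby: +90 → 90 ≥ 60
Round 2 — Ashby overflows.
  Harrow: +10 → 10 < 60
No further overflows.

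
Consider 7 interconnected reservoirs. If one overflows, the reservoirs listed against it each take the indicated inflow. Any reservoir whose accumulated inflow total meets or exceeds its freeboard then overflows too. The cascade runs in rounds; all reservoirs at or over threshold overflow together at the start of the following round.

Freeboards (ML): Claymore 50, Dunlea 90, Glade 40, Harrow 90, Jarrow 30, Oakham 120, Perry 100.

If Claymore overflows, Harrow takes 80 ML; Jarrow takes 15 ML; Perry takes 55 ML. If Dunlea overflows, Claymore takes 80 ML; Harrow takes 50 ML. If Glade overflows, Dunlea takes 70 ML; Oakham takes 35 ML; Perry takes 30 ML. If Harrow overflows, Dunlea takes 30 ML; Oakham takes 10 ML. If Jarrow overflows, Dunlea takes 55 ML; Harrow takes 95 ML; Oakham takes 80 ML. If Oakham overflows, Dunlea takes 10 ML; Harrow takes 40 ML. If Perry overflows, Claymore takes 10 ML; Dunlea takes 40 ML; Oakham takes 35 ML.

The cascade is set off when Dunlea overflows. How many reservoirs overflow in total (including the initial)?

Round 1 — Dunlea overflows (initial).
  Claymore: +80 → 80 ≥ 50
  Harrow: +50 → 50 < 90
Round 2 — Claymore overflows.
  Harrow: +80 → 130 ≥ 90
  Jarrow: +15 → 15 < 30
  Perry: +55 → 55 < 100
Round 3 — Harrow overflows.
  Oakham: +10 → 10 < 120
No further overflows.

3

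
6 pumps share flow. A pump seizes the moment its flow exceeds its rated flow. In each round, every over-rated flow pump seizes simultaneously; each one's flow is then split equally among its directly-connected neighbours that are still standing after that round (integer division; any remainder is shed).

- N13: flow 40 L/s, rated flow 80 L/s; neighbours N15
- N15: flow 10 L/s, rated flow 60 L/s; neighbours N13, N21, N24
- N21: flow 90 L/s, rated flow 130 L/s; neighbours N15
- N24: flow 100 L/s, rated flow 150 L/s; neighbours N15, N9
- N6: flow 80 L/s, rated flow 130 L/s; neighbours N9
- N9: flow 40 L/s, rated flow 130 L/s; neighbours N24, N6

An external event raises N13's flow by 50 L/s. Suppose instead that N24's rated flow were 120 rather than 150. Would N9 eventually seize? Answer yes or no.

With N24's rated flow at 120:
Round 1 — N13 at 90 > 80. N13 seizes.
  N13 sheds 90 L/s to N15: 90 each.
    N15: 10+90 = 100 > 60
Round 2 — N15 seizes.
  N15 sheds 100 L/s to N21, N24: 50 each.
    N21: 90+50 = 140 > 130
    N24: 100+50 = 150 > 120
Round 3 — N21, N24 seize.
  N21 sheds 140 L/s: no online neighbours, lost.
  N24 sheds 150 L/s to N9: 150 each.
    N9: 40+150 = 190 > 130
Round 4 — N9 seizes.
  N9 sheds 190 L/s to N6: 190 each.
    N6: 80+190 = 270 > 130
Round 5 — N6 seizes.
  N6 sheds 270 L/s: no online neighbours, lost.
No further seizures.

yes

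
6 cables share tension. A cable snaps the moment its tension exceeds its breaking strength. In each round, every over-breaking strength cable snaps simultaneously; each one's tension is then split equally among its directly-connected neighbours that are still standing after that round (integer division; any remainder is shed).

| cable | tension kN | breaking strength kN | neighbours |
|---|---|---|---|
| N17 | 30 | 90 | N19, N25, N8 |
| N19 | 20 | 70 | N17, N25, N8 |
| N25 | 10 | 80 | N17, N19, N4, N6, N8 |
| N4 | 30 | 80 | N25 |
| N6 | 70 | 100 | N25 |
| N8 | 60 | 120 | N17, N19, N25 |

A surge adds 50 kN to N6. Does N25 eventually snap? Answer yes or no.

yes

Round 1 — N6 at 120 > 100. N6 snaps.
  N6 sheds 120 kN to N25: 120 each.
    N25: 10+120 = 130 > 80
Round 2 — N25 snaps.
  N25 sheds 130 kN to N17, N19, N4, N8: 32 each (2 lost).
    N17: 30+32 = 62 ≤ 90
    N19: 20+32 = 52 ≤ 70
    N4: 30+32 = 62 ≤ 80
    N8: 60+32 = 92 ≤ 120
No further breaks.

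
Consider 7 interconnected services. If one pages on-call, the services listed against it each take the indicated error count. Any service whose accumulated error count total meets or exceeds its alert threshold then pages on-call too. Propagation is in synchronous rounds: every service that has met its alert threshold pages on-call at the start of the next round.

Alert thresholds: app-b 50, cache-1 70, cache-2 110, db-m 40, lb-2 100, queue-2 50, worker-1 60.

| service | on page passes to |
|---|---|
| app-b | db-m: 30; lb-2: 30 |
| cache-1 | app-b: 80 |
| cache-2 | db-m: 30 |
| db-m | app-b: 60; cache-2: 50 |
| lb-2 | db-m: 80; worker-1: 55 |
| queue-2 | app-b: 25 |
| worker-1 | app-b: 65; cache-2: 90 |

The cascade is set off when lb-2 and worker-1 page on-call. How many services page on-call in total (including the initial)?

Round 1 — lb-2, worker-1 page on-call (initial).
  app-b: +65 → 65 ≥ 50
  cache-2: +90 → 90 < 110
  db-m: +80 → 80 ≥ 40
Round 2 — app-b, db-m page on-call.
  cache-2: +50 → 140 ≥ 110
Round 3 — cache-2 pages on-call.
No further pages.

5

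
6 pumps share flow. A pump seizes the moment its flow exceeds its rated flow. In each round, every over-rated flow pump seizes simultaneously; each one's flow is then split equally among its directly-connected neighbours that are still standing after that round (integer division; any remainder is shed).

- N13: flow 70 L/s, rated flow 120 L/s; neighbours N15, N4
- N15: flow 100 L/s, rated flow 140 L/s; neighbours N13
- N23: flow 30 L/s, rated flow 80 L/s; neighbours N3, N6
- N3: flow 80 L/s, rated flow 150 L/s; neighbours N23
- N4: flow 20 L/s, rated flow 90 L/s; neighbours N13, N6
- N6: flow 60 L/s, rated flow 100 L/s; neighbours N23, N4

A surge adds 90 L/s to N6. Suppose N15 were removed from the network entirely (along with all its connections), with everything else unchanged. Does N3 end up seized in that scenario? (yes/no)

yes

With N15 removed:
Round 1 — N6 at 150 > 100. N6 seizes.
  N6 sheds 150 L/s to N23, N4: 75 each.
    N23: 30+75 = 105 > 80
    N4: 20+75 = 95 > 90
Round 2 — N23, N4 seize.
  N23 sheds 105 L/s to N3: 105 each.
    N3: 80+105 = 185 > 150
  N4 sheds 95 L/s to N13: 95 each.
    N13: 70+95 = 165 > 120
Round 3 — N13, N3 seize.
  N13 sheds 165 L/s: no online neighbours, lost.
  N3 sheds 185 L/s: no online neighbours, lost.
No further seizures.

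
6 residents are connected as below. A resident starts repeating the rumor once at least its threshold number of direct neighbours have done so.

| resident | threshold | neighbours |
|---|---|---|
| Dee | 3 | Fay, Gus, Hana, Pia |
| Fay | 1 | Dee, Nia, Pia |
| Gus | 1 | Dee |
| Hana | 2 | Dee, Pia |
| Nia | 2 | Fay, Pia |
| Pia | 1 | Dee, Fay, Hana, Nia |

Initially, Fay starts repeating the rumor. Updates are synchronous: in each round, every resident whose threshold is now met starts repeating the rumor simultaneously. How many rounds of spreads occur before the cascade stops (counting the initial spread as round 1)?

Round 1 — Fay starts repeating the rumor (initial).
Round 2 — checking thresholds:
  Dee: 1 of 4 neighbours < 3, below threshold.
  Nia: 1 of 2 neighbours < 2, below threshold.
  Pia: 1 of 4 neighbours ≥ 1, starts repeating the rumor.
Round 3 — checking thresholds:
  Dee: 2 of 4 neighbours < 3, below threshold.
  Hana: 1 of 2 neighbours < 2, below threshold.
  Nia: 2 of 2 neighbours ≥ 2, starts repeating the rumor.
Round 4 — no new spreads; cascade stops.

3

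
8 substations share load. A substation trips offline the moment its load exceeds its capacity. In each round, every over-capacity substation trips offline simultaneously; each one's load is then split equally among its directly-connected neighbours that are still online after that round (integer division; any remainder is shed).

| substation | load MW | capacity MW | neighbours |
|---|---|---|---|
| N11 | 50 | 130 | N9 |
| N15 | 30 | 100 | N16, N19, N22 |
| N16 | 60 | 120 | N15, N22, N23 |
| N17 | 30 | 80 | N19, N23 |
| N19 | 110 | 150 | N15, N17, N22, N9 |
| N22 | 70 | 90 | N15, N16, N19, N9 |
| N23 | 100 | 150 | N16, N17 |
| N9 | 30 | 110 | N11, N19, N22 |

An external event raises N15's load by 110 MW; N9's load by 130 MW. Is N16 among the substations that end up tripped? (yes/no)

yes

Round 1 — N15 at 140 > 100; N9 at 160 > 110. N15, N9 trip offline.
  N15 sheds 140 MW to N16, N19, N22: 46 each (2 lost).
    N16: 60+46 = 106 ≤ 120
    N19: 110+46 = 156 > 150
    N22: 70+46 = 116 > 90
  N9 sheds 160 MW to N11, N19, N22: 53 each (1 lost).
    N11: 50+53 = 103 ≤ 130
    N19: 156+53 = 209 > 150
    N22: 116+53 = 169 > 90
Round 2 — N19, N22 trip offline.
  N19 sheds 209 MW to N17: 209 each.
    N17: 30+209 = 239 > 80
  N22 sheds 169 MW to N16: 169 each.
    N16: 106+169 = 275 > 120
Round 3 — N16, N17 trip offline.
  N16 sheds 275 MW to N23: 275 each.
    N23: 100+275 = 375 > 150
  N17 sheds 239 MW to N23: 239 each.
    N23: 375+239 = 614 > 150
Round 4 — N23 trips offline.
  N23 sheds 614 MW: no online neighbours, lost.
No further trips.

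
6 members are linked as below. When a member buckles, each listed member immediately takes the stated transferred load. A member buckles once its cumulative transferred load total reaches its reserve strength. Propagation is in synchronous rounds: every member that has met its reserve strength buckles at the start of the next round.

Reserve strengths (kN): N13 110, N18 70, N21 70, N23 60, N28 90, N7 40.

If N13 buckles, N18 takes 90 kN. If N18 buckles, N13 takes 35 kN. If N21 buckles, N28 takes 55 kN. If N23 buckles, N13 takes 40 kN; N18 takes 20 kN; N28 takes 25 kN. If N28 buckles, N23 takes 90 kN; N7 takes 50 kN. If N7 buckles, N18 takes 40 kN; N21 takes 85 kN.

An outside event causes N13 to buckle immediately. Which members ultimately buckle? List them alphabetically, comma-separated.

N13, N18

Round 1 — N13 buckles (initial).
  N18: +90 → 90 ≥ 70
Round 2 — N18 buckles.
No further bucklings.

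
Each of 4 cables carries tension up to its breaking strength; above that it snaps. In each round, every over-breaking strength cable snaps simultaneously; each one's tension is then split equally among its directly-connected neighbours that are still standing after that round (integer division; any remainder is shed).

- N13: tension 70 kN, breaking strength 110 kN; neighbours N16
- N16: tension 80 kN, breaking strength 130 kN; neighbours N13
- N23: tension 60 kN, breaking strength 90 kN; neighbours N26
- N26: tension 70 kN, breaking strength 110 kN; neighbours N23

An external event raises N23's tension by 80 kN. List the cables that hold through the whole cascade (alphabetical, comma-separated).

N13, N16

Round 1 — N23 at 140 > 90. N23 snaps.
  N23 sheds 140 kN to N26: 140 each.
    N26: 70+140 = 210 > 110
Round 2 — N26 snaps.
  N26 sheds 210 kN: no online neighbours, lost.
No further breaks.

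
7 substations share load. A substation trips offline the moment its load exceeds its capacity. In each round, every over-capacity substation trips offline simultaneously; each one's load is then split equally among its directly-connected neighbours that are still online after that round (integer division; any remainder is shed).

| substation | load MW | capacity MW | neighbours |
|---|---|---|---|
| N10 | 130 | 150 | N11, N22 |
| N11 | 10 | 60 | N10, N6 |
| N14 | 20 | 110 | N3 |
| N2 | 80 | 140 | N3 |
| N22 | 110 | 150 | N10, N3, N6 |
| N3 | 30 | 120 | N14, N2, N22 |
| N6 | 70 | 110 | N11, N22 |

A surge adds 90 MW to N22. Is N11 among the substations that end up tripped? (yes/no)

yes

Round 1 — N22 at 200 > 150. N22 trips offline.
  N22 sheds 200 MW to N10, N3, N6: 66 each (2 lost).
    N10: 130+66 = 196 > 150
    N3: 30+66 = 96 ≤ 120
    N6: 70+66 = 136 > 110
Round 2 — N10, N6 trip offline.
  N10 sheds 196 MW to N11: 196 each.
    N11: 10+196 = 206 > 60
  N6 sheds 136 MW to N11: 136 each.
    N11: 206+136 = 342 > 60
Round 3 — N11 trips offline.
  N11 sheds 342 MW: no online neighbours, lost.
No further trips.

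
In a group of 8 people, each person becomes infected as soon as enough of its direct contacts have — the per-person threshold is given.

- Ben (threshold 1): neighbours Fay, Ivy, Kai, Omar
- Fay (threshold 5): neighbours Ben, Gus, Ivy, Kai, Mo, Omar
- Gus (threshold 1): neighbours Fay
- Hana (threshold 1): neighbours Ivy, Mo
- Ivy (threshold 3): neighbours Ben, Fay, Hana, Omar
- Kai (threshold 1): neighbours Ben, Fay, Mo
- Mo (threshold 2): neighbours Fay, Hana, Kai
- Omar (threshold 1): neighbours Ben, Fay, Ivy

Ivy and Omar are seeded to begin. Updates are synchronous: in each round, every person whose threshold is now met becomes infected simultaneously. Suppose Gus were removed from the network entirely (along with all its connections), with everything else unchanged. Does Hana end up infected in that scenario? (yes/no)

yes

With Gus removed:
Round 1 — Ivy, Omar become infected (initial).
Round 2 — checking thresholds:
  Ben: 2 of 4 neighbours ≥ 1, becomes infected.
  Fay: 2 of 5 neighbours < 5, not yet.
  Hana: 1 of 2 neighbours ≥ 1, becomes infected.
Round 3 — checking thresholds:
  Fay: 3 of 5 neighbours < 5, not yet.
  Kai: 1 of 3 neighbours ≥ 1, becomes infected.
  Mo: 1 of 3 neighbours < 2, not yet.
Round 4 — checking thresholds:
  Fay: 4 of 5 neighbours < 5, not yet.
  Mo: 2 of 3 neighbours ≥ 2, becomes infected.
Round 5 — checking thresholds:
  Fay: 5 of 5 neighbours ≥ 5, becomes infected.
Round 6 — no new infections; cascade stops.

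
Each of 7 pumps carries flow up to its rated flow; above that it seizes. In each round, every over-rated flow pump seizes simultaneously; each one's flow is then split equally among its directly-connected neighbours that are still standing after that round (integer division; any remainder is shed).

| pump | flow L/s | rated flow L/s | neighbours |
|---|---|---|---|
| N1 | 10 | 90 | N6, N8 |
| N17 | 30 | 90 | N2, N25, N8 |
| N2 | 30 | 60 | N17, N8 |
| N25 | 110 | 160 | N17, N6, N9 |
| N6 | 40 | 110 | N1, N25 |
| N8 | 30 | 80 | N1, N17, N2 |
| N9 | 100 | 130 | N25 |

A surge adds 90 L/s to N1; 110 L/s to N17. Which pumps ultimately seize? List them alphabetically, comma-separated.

N1, N17, N2, N8

Round 1 — N1 at 100 > 90; N17 at 140 > 90. N1, N17 seize.
  N1 sheds 100 L/s to N6, N8: 50 each.
    N6: 40+50 = 90 ≤ 110
    N8: 30+50 = 80 ≤ 80
  N17 sheds 140 L/s to N2, N25, N8: 46 each (2 lost).
    N2: 30+46 = 76 > 60
    N25: 110+46 = 156 ≤ 160
    N8: 80+46 = 126 > 80
Round 2 — N2, N8 seize.
  N2 sheds 76 L/s: no online neighbours, lost.
  N8 sheds 126 L/s: no online neighbours, lost.
No further seizures.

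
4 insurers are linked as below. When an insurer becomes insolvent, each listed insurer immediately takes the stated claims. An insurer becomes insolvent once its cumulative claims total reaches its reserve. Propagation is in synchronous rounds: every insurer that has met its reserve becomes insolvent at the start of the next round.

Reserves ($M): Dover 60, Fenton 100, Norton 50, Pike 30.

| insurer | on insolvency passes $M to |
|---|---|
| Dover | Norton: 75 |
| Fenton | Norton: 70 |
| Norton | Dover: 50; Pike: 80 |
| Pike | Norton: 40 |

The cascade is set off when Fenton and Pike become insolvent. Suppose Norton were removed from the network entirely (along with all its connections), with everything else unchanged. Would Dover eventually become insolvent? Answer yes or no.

no

With Norton removed:
Round 1 — Fenton, Pike become insolvent (initial).
No further insolvencies.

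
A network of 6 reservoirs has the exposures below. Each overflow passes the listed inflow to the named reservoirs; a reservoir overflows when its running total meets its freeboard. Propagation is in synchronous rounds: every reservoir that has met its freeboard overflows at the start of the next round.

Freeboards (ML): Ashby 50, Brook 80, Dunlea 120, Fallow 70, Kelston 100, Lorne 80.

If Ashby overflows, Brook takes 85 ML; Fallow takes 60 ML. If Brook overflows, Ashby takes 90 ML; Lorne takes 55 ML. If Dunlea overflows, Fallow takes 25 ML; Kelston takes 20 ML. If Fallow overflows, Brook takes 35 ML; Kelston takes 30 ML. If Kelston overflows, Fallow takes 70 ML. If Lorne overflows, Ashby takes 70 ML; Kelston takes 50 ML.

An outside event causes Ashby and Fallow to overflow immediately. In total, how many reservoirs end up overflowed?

Round 1 — Ashby, Fallow overflow (initial).
  Brook: +85+35 → 120 ≥ 80
  Kelston: +30 → 30 < 100
Round 2 — Brook overflows.
  Lorne: +55 → 55 < 80
No further overflows.

3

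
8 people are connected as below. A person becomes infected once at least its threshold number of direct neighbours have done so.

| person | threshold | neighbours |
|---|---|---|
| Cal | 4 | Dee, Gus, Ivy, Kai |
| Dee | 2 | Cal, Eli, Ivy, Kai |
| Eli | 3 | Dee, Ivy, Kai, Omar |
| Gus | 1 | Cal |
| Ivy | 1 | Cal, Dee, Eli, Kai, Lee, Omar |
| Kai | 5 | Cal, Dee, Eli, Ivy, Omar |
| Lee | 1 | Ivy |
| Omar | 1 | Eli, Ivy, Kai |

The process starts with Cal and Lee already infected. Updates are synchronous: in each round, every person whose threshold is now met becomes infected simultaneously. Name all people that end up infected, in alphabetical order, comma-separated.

Cal, Dee, Eli, Gus, Ivy, Kai, Lee, Omar

Round 1 — Cal, Lee become infected (initial).
Round 2 — checking thresholds:
  Dee: 1 of 4 neighbours < 2, holds.
  Gus: 1 of 1 neighbours ≥ 1, becomes infected.
  Ivy: 2 of 6 neighbours ≥ 1, becomes infected.
  Kai: 1 of 5 neighbours < 5, holds.
Round 3 — checking thresholds:
  Dee: 2 of 4 neighbours ≥ 2, becomes infected.
  Eli: 1 of 4 neighbours < 3, holds.
  Kai: 2 of 5 neighbours < 5, holds.
  Omar: 1 of 3 neighbours ≥ 1, becomes infected.
Round 4 — checking thresholds:
  Eli: 3 of 4 neighbours ≥ 3, becomes infected.
  Kai: 4 of 5 neighbours < 5, holds.
Round 5 — checking thresholds:
  Kai: 5 of 5 neighbours ≥ 5, becomes infected.
Round 6 — no new infections; cascade stops.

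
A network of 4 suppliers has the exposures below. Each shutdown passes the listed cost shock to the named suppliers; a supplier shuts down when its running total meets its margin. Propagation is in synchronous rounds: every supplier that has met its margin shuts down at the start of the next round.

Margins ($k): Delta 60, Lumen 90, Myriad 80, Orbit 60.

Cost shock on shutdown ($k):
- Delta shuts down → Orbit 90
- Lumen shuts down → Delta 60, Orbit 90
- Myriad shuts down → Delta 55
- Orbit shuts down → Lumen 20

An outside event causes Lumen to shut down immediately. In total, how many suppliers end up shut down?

3

Round 1 — Lumen shuts down (initial).
  Delta: +60 → 60 ≥ 60
  Orbit: +90 → 90 ≥ 60
Round 2 — Delta, Orbit shut down.
No further shutdowns.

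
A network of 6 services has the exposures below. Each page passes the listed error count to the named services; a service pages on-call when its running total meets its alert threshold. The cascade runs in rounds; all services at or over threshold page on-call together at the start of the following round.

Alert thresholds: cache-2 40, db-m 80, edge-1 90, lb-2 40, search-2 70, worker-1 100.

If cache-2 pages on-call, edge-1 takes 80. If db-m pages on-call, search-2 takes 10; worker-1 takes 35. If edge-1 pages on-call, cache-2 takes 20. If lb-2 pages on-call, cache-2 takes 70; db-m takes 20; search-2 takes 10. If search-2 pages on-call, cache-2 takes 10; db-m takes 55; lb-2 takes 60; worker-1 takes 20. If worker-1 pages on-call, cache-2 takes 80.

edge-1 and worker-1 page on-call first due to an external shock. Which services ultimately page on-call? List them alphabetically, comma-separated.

cache-2, edge-1, worker-1

Round 1 — edge-1, worker-1 page on-call (initial).
  cache-2: +20+80 → 100 ≥ 40
Round 2 — cache-2 pages on-call.
No further pages.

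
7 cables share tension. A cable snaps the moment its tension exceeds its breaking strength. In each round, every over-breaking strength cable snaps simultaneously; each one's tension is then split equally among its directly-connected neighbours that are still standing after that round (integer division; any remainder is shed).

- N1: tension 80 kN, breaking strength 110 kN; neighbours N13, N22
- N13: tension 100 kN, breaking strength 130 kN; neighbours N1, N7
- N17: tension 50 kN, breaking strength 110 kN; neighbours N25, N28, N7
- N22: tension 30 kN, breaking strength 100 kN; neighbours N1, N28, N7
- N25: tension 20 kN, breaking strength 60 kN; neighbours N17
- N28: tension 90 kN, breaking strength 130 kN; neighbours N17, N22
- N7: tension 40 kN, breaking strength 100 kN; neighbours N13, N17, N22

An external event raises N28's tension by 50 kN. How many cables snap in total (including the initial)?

Round 1 — N28 at 140 > 130. N28 snaps.
  N28 sheds 140 kN to N17, N22: 70 each.
    N17: 50+70 = 120 > 110
    N22: 30+70 = 100 ≤ 100
Round 2 — N17 snaps.
  N17 sheds 120 kN to N25, N7: 60 each.
    N25: 20+60 = 80 > 60
    N7: 40+60 = 100 ≤ 100
Round 3 — N25 snaps.
  N25 sheds 80 kN: no online neighbours, lost.
No further breaks.

3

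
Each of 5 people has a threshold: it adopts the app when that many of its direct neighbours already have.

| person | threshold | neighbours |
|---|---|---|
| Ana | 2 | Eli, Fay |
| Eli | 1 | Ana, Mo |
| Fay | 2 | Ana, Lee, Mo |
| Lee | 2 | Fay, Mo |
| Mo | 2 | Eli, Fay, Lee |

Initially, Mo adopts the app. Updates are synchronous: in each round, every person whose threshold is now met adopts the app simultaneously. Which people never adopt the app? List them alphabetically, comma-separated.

Round 1 — Mo adopts the app (initial).
Round 2 — checking thresholds:
  Eli: 1 of 2 neighbours ≥ 1, adopts the app.
  Fay: 1 of 3 neighbours < 2, holds.
  Lee: 1 of 2 neighbours < 2, holds.
Round 3 — no new adoptions; cascade stops.

Ana, Fay, Lee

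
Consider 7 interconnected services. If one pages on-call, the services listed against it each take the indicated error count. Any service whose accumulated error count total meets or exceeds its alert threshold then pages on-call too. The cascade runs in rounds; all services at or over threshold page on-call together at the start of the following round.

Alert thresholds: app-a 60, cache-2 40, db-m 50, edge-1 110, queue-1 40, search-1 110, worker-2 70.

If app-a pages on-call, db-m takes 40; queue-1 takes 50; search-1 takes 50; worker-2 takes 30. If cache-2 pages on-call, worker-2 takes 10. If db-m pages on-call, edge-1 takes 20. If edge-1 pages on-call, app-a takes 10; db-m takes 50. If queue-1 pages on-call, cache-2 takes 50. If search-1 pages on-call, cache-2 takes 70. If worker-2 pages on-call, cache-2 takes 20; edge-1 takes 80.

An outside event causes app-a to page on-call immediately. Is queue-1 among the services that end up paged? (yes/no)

yes

Round 1 — app-a pages on-call (initial).
  db-m: +40 → 40 < 50
  queue-1: +50 → 50 ≥ 40
  search-1: +50 → 50 < 110
  worker-2: +30 → 30 < 70
Round 2 — queue-1 pages on-call.
  cache-2: +50 → 50 ≥ 40
Round 3 — cache-2 pages on-call.
  worker-2: +10 → 40 < 70
No further pages.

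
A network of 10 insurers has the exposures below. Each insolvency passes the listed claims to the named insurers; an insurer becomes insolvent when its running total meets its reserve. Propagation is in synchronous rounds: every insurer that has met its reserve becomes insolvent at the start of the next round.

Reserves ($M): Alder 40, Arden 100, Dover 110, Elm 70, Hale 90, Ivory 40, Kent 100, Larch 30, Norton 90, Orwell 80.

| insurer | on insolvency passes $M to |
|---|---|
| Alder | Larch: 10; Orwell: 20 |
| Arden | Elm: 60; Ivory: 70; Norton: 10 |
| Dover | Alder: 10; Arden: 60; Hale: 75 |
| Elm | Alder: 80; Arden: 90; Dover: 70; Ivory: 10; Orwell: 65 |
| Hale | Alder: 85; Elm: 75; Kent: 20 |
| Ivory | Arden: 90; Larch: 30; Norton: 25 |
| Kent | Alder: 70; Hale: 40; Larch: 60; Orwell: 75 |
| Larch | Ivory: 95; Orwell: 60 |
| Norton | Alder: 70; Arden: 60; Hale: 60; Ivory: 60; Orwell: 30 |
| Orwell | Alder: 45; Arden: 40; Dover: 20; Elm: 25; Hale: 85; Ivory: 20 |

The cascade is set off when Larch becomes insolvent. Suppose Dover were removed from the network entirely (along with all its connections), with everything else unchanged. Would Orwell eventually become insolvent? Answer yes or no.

With Dover removed:
Round 1 — Larch becomes insolvent (initial).
  Ivory: +95 → 95 ≥ 40
  Orwell: +60 → 60 < 80
Round 2 — Ivory becomes insolvent.
  Arden: +90 → 90 < 100
  Norton: +25 → 25 < 90
No further insolvencies.

no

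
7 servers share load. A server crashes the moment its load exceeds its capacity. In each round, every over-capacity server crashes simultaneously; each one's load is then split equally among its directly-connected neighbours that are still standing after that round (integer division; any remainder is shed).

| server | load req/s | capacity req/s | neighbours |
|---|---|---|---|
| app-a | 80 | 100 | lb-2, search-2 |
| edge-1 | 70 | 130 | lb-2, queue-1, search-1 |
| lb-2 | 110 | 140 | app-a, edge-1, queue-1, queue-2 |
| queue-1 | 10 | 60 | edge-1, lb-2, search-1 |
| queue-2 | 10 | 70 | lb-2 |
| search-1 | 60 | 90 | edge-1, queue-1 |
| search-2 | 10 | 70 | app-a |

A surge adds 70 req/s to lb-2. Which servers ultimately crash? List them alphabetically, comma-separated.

app-a, lb-2, search-2

Round 1 — lb-2 at 180 > 140. lb-2 crashes.
  lb-2 sheds 180 req/s to app-a, edge-1, queue-1, queue-2: 45 each.
    app-a: 80+45 = 125 > 100
    edge-1: 70+45 = 115 ≤ 130
    queue-1: 10+45 = 55 ≤ 60
    queue-2: 10+45 = 55 ≤ 70
Round 2 — app-a crashes.
  app-a sheds 125 req/s to search-2: 125 each.
    search-2: 10+125 = 135 > 70
Round 3 — search-2 crashes.
  search-2 sheds 135 req/s: no online neighbours, lost.
No further crashes.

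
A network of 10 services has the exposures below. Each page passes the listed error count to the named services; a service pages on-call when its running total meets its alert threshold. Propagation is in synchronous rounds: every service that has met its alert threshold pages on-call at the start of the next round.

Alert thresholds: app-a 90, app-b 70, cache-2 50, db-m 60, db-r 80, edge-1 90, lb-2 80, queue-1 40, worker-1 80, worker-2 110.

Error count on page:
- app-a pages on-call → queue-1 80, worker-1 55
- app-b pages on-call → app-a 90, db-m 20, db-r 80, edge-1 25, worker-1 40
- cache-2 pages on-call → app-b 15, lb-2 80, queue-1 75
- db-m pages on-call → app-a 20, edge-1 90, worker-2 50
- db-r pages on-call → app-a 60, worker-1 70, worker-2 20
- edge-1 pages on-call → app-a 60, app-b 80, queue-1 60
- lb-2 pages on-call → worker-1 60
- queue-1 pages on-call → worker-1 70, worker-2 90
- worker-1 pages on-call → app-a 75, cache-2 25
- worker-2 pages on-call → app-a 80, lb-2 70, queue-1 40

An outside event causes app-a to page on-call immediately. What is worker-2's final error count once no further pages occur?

90

Round 1 — app-a pages on-call (initial).
  queue-1: +80 → 80 ≥ 40
  worker-1: +55 → 55 < 80
Round 2 — queue-1 pages on-call.
  worker-1: +70 → 125 ≥ 80
  worker-2: +90 → 90 < 110
Round 3 — worker-1 pages on-call.
  cache-2: +25 → 25 < 50
No further pages.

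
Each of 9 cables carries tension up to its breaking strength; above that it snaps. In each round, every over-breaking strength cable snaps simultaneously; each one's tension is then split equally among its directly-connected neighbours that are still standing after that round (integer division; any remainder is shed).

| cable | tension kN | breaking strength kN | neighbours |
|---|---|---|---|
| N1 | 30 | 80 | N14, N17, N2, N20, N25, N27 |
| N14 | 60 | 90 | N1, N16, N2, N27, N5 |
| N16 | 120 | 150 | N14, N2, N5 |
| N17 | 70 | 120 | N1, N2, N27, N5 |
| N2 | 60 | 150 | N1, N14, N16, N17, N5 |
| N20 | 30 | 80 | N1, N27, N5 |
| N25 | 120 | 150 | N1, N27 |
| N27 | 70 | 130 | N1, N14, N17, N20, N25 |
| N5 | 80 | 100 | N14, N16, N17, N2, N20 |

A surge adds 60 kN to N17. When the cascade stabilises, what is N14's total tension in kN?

88

Round 1 — N17 at 130 > 120. N17 snaps.
  N17 sheds 130 kN to N1, N2, N27, N5: 32 each (2 lost).
    N1: 30+32 = 62 ≤ 80
    N2: 60+32 = 92 ≤ 150
    N27: 70+32 = 102 ≤ 130
    N5: 80+32 = 112 > 100
Round 2 — N5 snaps.
  N5 sheds 112 kN to N14, N16, N2, N20: 28 each.
    N14: 60+28 = 88 ≤ 90
    N16: 120+28 = 148 ≤ 150
    N2: 92+28 = 120 ≤ 150
    N20: 30+28 = 58 ≤ 80
No further breaks.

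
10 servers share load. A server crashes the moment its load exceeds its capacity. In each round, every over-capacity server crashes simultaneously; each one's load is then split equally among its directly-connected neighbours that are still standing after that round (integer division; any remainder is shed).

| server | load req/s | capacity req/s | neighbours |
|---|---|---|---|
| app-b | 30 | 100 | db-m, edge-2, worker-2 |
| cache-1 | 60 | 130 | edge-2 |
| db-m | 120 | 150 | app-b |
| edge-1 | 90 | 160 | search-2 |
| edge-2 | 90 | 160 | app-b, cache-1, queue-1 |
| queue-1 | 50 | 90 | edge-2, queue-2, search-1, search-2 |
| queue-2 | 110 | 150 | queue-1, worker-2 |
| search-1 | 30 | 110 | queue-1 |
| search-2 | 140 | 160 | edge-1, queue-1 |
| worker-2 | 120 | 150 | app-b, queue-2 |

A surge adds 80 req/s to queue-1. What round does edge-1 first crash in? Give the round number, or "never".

Round 1 — queue-1 at 130 > 90. queue-1 crashes.
  queue-1 sheds 130 req/s to edge-2, queue-2, search-1, search-2: 32 each (2 lost).
    edge-2: 90+32 = 122 ≤ 160
    queue-2: 110+32 = 142 ≤ 150
    search-1: 30+32 = 62 ≤ 110
    search-2: 140+32 = 172 > 160
Round 2 — search-2 crashes.
  search-2 sheds 172 req/s to edge-1: 172 each.
    edge-1: 90+172 = 262 > 160
Round 3 — edge-1 crashes.
  edge-1 sheds 262 req/s: no online neighbours, lost.
No further crashes.

3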